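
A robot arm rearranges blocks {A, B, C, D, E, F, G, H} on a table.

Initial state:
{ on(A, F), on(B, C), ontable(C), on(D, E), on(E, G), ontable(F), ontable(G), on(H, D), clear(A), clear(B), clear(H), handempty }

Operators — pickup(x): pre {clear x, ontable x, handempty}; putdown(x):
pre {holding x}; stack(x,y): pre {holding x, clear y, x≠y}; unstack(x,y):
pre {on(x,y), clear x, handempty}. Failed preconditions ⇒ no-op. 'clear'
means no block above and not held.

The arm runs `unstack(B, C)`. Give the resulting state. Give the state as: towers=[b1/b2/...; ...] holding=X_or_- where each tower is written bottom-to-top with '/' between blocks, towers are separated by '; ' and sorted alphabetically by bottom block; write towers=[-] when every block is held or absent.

before: towers=[C/B; F/A; G/E/D/H] holding=-
pre[unstack(B, C)]: on(B,C) ok, clear(B) ok, handempty ok
all met → apply unstack(B, C)
after:  towers=[C; F/A; G/E/D/H] holding=B

towers=[C; F/A; G/E/D/H] holding=B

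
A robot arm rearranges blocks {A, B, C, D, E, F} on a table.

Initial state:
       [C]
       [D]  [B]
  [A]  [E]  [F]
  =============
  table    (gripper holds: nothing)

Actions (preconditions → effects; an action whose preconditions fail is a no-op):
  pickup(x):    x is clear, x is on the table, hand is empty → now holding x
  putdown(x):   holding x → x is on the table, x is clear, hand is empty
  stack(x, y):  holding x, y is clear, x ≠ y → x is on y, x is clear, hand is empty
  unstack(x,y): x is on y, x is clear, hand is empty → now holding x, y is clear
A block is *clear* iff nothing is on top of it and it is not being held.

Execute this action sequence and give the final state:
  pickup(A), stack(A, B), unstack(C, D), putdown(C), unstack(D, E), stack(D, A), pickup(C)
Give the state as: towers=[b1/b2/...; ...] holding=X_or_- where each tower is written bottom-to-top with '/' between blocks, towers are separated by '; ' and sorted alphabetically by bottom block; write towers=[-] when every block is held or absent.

step 1 (pickup(A)): towers=[E/D/C; F/B] holding=A
step 2 (stack(A, B)): towers=[E/D/C; F/B/A] holding=-
step 3 (unstack(C, D)): towers=[E/D; F/B/A] holding=C
step 4 (putdown(C)): towers=[C; E/D; F/B/A] holding=-
step 5 (unstack(D, E)): towers=[C; E; F/B/A] holding=D
step 6 (stack(D, A)): towers=[C; E; F/B/A/D] holding=-
step 7 (pickup(C)): towers=[E; F/B/A/D] holding=C

towers=[E; F/B/A/D] holding=C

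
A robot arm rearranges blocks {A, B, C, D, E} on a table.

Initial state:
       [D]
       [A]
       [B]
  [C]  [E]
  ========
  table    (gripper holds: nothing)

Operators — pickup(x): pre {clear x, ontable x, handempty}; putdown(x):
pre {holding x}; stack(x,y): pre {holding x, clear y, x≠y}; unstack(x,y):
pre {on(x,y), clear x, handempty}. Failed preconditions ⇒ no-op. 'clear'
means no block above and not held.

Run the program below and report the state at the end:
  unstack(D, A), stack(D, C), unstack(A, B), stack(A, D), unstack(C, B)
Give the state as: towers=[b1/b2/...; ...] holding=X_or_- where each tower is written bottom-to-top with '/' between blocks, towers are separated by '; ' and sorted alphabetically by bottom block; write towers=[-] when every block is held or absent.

towers=[C/D/A; E/B] holding=-

step 1 (unstack(D, A)): towers=[C; E/B/A] holding=D
step 2 (stack(D, C)): towers=[C/D; E/B/A] holding=-
step 3 (unstack(A, B)): towers=[C/D; E/B] holding=A
step 4 (stack(A, D)): towers=[C/D/A; E/B] holding=-
step 5 (unstack(C, B)) [no-op]: towers=[C/D/A; E/B] holding=-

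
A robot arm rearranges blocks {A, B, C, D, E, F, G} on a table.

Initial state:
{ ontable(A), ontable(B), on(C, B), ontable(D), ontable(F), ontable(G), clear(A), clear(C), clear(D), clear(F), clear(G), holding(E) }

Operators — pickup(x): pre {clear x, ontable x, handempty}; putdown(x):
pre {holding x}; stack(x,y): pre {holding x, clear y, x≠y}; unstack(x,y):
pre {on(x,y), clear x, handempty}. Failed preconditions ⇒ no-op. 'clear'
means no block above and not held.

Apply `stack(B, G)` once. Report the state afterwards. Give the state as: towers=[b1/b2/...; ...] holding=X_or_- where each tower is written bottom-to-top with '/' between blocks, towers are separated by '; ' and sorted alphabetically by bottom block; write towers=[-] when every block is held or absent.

towers=[A; B/C; D; F; G] holding=E

before: towers=[A; B/C; D; F; G] holding=E
pre[stack(B, G)]: holding(B) no, clear(G) yes, B≠G yes
holding(B) unmet → stack(B, G) is a no-op
after:  towers=[A; B/C; D; F; G] holding=E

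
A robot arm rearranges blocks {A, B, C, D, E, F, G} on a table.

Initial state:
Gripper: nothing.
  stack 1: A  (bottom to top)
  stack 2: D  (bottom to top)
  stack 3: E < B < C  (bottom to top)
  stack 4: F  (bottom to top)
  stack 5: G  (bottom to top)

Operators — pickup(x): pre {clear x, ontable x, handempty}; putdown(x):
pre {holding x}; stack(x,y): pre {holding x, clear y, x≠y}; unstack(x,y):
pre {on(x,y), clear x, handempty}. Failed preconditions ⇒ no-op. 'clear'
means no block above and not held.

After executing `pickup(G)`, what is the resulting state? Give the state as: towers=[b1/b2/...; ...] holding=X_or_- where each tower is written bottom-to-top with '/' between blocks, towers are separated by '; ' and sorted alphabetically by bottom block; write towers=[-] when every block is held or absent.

towers=[A; D; E/B/C; F] holding=G

before: towers=[A; D; E/B/C; F; G] holding=-
pre[pickup(G)]: clear(G) ok, ontable(G) ok, handempty ok
all met → apply pickup(G)
after:  towers=[A; D; E/B/C; F] holding=G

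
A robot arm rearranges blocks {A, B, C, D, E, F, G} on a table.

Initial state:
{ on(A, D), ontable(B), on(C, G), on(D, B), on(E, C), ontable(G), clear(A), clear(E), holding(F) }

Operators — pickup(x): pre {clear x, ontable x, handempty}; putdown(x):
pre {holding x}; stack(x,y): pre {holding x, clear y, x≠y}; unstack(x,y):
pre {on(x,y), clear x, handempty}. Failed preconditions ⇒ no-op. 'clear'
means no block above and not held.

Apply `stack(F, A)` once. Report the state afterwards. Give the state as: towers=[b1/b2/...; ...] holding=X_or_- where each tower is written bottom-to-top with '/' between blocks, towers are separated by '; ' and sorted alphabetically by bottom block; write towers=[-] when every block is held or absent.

towers=[B/D/A/F; G/C/E] holding=-

before: towers=[B/D/A; G/C/E] holding=F
pre[stack(F, A)]: holding(F) ✓, clear(A) ✓, F≠A ✓
all met → apply stack(F, A)
after:  towers=[B/D/A/F; G/C/E] holding=-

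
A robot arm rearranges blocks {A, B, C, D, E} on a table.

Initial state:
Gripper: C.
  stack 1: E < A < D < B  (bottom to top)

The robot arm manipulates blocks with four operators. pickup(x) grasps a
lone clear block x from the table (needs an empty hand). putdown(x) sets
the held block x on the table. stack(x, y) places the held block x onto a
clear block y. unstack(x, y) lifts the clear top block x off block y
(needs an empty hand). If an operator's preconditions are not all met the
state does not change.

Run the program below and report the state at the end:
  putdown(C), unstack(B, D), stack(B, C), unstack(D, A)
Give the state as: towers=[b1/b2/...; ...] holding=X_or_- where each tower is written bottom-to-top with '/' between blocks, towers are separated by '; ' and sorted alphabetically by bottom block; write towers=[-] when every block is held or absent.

towers=[C/B; E/A] holding=D

step 1 (putdown(C)): towers=[C; E/A/D/B] holding=-
step 2 (unstack(B, D)): towers=[C; E/A/D] holding=B
step 3 (stack(B, C)): towers=[C/B; E/A/D] holding=-
step 4 (unstack(D, A)): towers=[C/B; E/A] holding=D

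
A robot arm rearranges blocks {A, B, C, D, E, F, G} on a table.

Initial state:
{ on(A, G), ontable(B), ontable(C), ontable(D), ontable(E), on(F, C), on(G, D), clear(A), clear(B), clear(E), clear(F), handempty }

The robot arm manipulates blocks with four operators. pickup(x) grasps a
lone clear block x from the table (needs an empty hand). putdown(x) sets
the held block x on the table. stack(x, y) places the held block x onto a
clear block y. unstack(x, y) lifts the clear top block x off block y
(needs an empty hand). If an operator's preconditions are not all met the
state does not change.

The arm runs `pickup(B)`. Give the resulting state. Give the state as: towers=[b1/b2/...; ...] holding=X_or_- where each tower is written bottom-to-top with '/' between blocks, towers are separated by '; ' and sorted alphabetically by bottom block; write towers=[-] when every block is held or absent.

towers=[C/F; D/G/A; E] holding=B

before: towers=[B; C/F; D/G/A; E] holding=-
pre[pickup(B)]: clear(B) ✓, ontable(B) ✓, handempty ✓
all met → apply pickup(B)
after:  towers=[C/F; D/G/A; E] holding=B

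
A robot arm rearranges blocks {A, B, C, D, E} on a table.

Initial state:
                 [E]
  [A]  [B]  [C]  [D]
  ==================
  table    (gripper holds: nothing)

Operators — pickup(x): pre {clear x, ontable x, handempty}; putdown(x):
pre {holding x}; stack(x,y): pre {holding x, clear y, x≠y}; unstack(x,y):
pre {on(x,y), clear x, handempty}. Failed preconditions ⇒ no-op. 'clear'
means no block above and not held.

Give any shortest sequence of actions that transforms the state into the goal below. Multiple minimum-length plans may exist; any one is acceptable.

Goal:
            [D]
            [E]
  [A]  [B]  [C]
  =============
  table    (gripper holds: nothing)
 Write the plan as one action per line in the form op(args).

unstack(E, D)
stack(E, C)
pickup(D)
stack(D, E)

step 1 (unstack(E, D)): towers=[A; B; C; D] holding=E
step 2 (stack(E, C)): towers=[A; B; C/E; D] holding=-
step 3 (pickup(D)): towers=[A; B; C/E] holding=D
step 4 (stack(D, E)): towers=[A; B; C/E/D] holding=-
goal check: towers=[A; B; C/E/D] holding=- — reached (length 4, optimal by BFS)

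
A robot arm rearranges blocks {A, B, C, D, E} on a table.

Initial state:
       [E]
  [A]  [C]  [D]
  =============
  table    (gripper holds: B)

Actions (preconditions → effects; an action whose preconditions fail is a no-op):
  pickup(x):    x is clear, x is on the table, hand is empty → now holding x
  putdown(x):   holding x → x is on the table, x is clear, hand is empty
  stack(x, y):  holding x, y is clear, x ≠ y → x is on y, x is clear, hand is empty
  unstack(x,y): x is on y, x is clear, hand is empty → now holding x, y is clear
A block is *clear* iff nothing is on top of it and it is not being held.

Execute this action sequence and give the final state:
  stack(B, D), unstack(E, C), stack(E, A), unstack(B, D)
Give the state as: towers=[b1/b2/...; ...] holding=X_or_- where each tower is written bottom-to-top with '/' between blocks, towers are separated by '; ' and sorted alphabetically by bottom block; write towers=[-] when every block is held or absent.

step 1 (stack(B, D)): towers=[A; C/E; D/B] holding=-
step 2 (unstack(E, C)): towers=[A; C; D/B] holding=E
step 3 (stack(E, A)): towers=[A/E; C; D/B] holding=-
step 4 (unstack(B, D)): towers=[A/E; C; D] holding=B

towers=[A/E; C; D] holding=B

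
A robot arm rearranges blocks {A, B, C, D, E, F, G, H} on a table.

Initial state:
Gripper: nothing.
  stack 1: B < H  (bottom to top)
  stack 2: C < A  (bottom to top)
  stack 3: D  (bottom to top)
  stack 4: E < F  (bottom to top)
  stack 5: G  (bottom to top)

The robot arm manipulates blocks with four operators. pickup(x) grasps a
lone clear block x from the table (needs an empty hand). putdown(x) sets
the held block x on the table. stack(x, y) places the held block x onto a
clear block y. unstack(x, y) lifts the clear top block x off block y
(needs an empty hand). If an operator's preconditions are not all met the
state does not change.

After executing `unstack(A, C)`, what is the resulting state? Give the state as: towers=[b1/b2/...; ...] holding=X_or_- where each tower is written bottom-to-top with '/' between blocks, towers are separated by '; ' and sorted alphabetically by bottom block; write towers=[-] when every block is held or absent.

before: towers=[B/H; C/A; D; E/F; G] holding=-
pre[unstack(A, C)]: on(A,C) ok, clear(A) ok, handempty ok
all met → apply unstack(A, C)
after:  towers=[B/H; C; D; E/F; G] holding=A

towers=[B/H; C; D; E/F; G] holding=A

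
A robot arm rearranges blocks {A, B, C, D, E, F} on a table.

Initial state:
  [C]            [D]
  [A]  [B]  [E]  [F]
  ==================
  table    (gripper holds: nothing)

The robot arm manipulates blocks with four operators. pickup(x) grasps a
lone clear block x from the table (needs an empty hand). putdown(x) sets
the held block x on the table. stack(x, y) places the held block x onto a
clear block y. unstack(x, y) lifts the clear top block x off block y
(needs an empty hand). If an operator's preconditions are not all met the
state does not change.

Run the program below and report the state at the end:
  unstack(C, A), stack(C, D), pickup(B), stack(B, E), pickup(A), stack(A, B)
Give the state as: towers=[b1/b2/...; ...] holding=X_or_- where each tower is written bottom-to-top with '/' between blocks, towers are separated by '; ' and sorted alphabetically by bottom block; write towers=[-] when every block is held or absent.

towers=[E/B/A; F/D/C] holding=-

step 1 (unstack(C, A)): towers=[A; B; E; F/D] holding=C
step 2 (stack(C, D)): towers=[A; B; E; F/D/C] holding=-
step 3 (pickup(B)): towers=[A; E; F/D/C] holding=B
step 4 (stack(B, E)): towers=[A; E/B; F/D/C] holding=-
step 5 (pickup(A)): towers=[E/B; F/D/C] holding=A
step 6 (stack(A, B)): towers=[E/B/A; F/D/C] holding=-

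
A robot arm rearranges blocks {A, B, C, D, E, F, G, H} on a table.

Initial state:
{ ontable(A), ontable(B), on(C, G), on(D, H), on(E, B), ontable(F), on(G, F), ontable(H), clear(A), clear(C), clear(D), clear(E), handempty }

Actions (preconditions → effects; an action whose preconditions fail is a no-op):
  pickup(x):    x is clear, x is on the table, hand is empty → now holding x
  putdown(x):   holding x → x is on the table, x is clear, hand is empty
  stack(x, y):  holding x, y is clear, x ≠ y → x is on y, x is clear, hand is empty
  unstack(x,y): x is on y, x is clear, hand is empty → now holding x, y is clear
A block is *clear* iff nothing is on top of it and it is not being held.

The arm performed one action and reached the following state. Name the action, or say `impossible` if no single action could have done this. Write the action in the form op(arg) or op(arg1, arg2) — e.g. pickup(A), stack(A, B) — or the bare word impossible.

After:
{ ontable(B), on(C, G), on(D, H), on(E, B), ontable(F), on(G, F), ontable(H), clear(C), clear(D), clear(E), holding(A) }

pickup(A)

target: towers=[B/E; F/G/C; H/D] holding=A
         pickup(A) → towers=[B/E; F/G/C; H/D] holding=A  ← match
     unstack(E, B) → towers=[A; B; F/G/C; H/D] holding=E
     unstack(D, H) → towers=[A; B/E; F/G/C; H] holding=D
     unstack(C, G) → towers=[A; B/E; F/G; H/D] holding=C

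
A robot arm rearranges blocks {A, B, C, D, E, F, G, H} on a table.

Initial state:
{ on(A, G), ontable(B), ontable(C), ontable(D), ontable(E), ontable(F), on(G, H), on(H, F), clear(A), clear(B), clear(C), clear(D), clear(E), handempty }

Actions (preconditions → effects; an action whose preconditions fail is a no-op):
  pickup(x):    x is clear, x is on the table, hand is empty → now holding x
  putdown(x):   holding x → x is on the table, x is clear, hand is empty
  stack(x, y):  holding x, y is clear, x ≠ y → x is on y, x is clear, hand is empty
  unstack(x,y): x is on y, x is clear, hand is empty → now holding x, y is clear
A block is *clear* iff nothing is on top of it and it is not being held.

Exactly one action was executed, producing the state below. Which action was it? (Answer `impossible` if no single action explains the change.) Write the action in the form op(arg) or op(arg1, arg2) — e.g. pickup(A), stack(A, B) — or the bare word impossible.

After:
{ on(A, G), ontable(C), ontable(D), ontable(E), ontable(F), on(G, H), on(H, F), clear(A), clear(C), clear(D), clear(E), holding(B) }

pickup(B)

target: towers=[C; D; E; F/H/G/A] holding=B
     unstack(A, G) → towers=[B; C; D; E; F/H/G] holding=A
         pickup(E) → towers=[B; C; D; F/H/G/A] holding=E
         pickup(B) → towers=[C; D; E; F/H/G/A] holding=B  ← match
         pickup(D) → towers=[B; C; E; F/H/G/A] holding=D
         pickup(C) → towers=[B; D; E; F/H/G/A] holding=C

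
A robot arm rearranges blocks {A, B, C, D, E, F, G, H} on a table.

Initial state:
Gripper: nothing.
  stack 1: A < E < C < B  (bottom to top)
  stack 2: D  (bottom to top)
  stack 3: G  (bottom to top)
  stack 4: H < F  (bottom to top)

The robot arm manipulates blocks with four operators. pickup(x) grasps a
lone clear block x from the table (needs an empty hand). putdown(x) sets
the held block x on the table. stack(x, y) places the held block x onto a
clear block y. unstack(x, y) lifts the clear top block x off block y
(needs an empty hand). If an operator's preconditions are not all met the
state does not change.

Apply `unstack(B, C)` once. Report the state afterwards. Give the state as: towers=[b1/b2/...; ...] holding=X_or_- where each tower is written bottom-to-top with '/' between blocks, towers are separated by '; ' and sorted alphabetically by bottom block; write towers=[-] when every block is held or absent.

towers=[A/E/C; D; G; H/F] holding=B

before: towers=[A/E/C/B; D; G; H/F] holding=-
pre[unstack(B, C)]: on(B,C) yes, clear(B) yes, handempty yes
all met → apply unstack(B, C)
after:  towers=[A/E/C; D; G; H/F] holding=B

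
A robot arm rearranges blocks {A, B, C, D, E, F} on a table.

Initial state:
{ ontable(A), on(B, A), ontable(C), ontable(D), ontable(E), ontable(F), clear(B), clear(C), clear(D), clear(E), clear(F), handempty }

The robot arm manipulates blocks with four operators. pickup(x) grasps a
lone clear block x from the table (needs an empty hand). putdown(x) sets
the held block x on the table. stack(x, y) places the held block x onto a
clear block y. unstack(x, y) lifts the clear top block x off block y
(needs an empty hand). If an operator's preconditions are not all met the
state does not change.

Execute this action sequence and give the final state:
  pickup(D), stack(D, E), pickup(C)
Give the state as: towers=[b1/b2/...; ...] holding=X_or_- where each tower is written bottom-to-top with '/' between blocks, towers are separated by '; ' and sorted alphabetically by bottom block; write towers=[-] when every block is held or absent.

towers=[A/B; E/D; F] holding=C

step 1 (pickup(D)): towers=[A/B; C; E; F] holding=D
step 2 (stack(D, E)): towers=[A/B; C; E/D; F] holding=-
step 3 (pickup(C)): towers=[A/B; E/D; F] holding=C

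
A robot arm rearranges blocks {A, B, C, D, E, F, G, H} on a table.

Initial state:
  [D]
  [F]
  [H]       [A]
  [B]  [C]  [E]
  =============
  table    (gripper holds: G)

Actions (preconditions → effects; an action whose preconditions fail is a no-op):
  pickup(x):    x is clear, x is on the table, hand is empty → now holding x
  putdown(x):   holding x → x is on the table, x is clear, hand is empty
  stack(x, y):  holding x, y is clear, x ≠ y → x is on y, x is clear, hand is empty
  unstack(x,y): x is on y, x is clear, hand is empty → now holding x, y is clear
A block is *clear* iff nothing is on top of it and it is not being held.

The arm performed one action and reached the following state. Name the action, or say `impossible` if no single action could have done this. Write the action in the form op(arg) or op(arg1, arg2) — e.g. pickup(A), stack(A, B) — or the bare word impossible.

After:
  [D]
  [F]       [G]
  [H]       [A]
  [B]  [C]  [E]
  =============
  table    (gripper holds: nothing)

stack(G, A)

target: towers=[B/H/F/D; C; E/A/G] holding=-
        putdown(G) → towers=[B/H/F/D; C; E/A; G] holding=-
       stack(G, A) → towers=[B/H/F/D; C; E/A/G] holding=-  ← match
       stack(G, D) → towers=[B/H/F/D/G; C; E/A] holding=-
       stack(G, C) → towers=[B/H/F/D; C/G; E/A] holding=-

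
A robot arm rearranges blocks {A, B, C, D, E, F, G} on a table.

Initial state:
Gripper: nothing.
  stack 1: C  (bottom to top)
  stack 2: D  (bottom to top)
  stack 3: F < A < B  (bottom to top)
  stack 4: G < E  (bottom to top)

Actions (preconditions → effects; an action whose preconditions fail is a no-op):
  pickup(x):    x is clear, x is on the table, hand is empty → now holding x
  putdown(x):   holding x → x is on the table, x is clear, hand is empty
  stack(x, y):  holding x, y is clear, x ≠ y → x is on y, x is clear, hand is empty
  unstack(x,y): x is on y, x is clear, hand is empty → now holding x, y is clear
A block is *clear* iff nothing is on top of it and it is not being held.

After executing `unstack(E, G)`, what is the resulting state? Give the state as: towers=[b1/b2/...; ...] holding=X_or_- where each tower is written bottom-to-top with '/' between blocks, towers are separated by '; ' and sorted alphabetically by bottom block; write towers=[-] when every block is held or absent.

towers=[C; D; F/A/B; G] holding=E

before: towers=[C; D; F/A/B; G/E] holding=-
pre[unstack(E, G)]: on(E,G) yes, clear(E) yes, handempty yes
all met → apply unstack(E, G)
after:  towers=[C; D; F/A/B; G] holding=E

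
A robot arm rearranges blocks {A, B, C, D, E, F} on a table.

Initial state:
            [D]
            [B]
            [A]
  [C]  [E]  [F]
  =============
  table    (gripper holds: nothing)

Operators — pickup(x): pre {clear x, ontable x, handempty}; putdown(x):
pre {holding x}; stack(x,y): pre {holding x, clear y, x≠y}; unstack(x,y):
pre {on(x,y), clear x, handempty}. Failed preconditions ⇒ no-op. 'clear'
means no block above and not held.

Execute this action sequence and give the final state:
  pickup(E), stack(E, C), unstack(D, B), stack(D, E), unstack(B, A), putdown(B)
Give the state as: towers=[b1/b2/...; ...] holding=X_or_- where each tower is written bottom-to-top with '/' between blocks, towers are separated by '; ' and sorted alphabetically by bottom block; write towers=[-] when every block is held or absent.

towers=[B; C/E/D; F/A] holding=-

step 1 (pickup(E)): towers=[C; F/A/B/D] holding=E
step 2 (stack(E, C)): towers=[C/E; F/A/B/D] holding=-
step 3 (unstack(D, B)): towers=[C/E; F/A/B] holding=D
step 4 (stack(D, E)): towers=[C/E/D; F/A/B] holding=-
step 5 (unstack(B, A)): towers=[C/E/D; F/A] holding=B
step 6 (putdown(B)): towers=[B; C/E/D; F/A] holding=-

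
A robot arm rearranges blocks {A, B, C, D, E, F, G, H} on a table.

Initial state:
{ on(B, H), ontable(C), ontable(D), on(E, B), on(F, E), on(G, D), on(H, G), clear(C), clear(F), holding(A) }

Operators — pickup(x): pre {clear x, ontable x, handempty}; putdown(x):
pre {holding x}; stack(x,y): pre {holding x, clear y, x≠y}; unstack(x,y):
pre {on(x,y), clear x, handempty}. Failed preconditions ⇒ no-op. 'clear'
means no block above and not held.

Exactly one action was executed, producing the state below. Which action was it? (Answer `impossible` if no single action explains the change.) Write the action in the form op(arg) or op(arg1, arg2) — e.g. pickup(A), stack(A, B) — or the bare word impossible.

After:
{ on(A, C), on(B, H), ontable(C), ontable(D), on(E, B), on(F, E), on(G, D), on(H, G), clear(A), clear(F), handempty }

target: towers=[C/A; D/G/H/B/E/F] holding=-
        putdown(A) → towers=[A; C; D/G/H/B/E/F] holding=-
       stack(A, F) → towers=[C; D/G/H/B/E/F/A] holding=-
       stack(A, C) → towers=[C/A; D/G/H/B/E/F] holding=-  ← match

stack(A, C)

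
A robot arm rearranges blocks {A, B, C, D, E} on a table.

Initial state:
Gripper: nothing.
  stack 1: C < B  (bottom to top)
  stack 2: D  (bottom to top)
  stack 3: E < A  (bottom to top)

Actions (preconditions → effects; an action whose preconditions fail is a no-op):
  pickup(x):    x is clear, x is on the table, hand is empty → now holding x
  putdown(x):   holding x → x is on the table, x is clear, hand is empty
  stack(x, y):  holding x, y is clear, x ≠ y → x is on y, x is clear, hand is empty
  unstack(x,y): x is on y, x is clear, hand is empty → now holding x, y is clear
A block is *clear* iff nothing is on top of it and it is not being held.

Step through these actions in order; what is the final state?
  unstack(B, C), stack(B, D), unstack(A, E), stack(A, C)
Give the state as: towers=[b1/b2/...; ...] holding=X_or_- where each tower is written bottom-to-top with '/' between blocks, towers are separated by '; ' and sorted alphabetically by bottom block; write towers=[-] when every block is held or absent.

step 1 (unstack(B, C)): towers=[C; D; E/A] holding=B
step 2 (stack(B, D)): towers=[C; D/B; E/A] holding=-
step 3 (unstack(A, E)): towers=[C; D/B; E] holding=A
step 4 (stack(A, C)): towers=[C/A; D/B; E] holding=-

towers=[C/A; D/B; E] holding=-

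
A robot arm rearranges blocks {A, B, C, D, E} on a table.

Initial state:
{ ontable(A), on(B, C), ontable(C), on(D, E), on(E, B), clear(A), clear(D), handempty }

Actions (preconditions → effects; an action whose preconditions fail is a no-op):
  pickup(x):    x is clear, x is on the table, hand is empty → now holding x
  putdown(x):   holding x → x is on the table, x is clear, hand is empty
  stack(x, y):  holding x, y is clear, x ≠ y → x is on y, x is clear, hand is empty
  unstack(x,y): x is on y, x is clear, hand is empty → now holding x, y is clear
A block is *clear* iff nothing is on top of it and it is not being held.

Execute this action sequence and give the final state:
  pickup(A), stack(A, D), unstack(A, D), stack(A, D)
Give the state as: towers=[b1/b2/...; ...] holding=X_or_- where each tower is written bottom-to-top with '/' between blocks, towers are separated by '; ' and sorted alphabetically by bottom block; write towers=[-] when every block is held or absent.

step 1 (pickup(A)): towers=[C/B/E/D] holding=A
step 2 (stack(A, D)): towers=[C/B/E/D/A] holding=-
step 3 (unstack(A, D)): towers=[C/B/E/D] holding=A
step 4 (stack(A, D)): towers=[C/B/E/D/A] holding=-

towers=[C/B/E/D/A] holding=-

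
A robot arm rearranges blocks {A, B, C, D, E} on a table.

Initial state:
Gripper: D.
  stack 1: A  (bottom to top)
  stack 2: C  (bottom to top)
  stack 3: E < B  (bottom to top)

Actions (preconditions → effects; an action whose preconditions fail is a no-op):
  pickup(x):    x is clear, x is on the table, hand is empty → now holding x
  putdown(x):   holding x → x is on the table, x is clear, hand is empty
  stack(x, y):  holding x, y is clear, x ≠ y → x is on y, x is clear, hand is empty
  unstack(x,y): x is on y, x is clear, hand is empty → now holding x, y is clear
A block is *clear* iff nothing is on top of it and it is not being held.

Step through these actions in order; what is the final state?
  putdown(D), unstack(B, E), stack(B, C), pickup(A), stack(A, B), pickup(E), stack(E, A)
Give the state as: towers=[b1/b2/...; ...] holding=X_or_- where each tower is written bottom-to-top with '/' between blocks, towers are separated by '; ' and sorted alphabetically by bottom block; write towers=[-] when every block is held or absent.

towers=[C/B/A/E; D] holding=-

step 1 (putdown(D)): towers=[A; C; D; E/B] holding=-
step 2 (unstack(B, E)): towers=[A; C; D; E] holding=B
step 3 (stack(B, C)): towers=[A; C/B; D; E] holding=-
step 4 (pickup(A)): towers=[C/B; D; E] holding=A
step 5 (stack(A, B)): towers=[C/B/A; D; E] holding=-
step 6 (pickup(E)): towers=[C/B/A; D] holding=E
step 7 (stack(E, A)): towers=[C/B/A/E; D] holding=-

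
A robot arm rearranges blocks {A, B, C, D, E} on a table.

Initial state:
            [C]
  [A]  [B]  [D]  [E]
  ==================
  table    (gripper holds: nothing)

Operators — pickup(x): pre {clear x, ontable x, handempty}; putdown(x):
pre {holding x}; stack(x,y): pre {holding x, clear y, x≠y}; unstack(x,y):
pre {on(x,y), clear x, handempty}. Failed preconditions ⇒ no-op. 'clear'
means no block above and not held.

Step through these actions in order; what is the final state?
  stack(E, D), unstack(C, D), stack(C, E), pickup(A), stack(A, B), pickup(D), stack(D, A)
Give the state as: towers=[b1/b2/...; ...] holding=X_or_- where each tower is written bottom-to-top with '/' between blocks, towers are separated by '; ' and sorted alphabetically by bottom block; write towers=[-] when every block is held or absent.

step 1 (stack(E, D)) [no-op]: towers=[A; B; D/C; E] holding=-
step 2 (unstack(C, D)): towers=[A; B; D; E] holding=C
step 3 (stack(C, E)): towers=[A; B; D; E/C] holding=-
step 4 (pickup(A)): towers=[B; D; E/C] holding=A
step 5 (stack(A, B)): towers=[B/A; D; E/C] holding=-
step 6 (pickup(D)): towers=[B/A; E/C] holding=D
step 7 (stack(D, A)): towers=[B/A/D; E/C] holding=-

towers=[B/A/D; E/C] holding=-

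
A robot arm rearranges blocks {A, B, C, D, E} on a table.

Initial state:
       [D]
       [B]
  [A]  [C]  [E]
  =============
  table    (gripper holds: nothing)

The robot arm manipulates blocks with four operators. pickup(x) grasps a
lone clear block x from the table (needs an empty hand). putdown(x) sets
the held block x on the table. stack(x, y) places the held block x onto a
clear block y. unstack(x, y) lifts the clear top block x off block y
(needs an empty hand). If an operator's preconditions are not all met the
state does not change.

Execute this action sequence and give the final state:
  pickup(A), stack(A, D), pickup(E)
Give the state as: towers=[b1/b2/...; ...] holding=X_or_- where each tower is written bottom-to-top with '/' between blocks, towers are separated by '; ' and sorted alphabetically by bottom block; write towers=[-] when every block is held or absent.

step 1 (pickup(A)): towers=[C/B/D; E] holding=A
step 2 (stack(A, D)): towers=[C/B/D/A; E] holding=-
step 3 (pickup(E)): towers=[C/B/D/A] holding=E

towers=[C/B/D/A] holding=E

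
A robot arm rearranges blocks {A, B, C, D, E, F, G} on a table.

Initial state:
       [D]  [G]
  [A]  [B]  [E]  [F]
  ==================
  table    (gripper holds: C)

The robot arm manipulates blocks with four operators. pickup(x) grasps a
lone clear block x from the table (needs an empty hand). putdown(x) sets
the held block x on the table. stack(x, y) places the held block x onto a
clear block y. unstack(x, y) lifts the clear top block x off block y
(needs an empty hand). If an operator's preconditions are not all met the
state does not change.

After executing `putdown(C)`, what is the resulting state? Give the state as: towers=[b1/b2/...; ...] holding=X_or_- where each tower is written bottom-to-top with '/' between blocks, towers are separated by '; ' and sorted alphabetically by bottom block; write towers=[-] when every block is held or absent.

towers=[A; B/D; C; E/G; F] holding=-

before: towers=[A; B/D; E/G; F] holding=C
pre[putdown(C)]: holding(C) yes
all met → apply putdown(C)
after:  towers=[A; B/D; C; E/G; F] holding=-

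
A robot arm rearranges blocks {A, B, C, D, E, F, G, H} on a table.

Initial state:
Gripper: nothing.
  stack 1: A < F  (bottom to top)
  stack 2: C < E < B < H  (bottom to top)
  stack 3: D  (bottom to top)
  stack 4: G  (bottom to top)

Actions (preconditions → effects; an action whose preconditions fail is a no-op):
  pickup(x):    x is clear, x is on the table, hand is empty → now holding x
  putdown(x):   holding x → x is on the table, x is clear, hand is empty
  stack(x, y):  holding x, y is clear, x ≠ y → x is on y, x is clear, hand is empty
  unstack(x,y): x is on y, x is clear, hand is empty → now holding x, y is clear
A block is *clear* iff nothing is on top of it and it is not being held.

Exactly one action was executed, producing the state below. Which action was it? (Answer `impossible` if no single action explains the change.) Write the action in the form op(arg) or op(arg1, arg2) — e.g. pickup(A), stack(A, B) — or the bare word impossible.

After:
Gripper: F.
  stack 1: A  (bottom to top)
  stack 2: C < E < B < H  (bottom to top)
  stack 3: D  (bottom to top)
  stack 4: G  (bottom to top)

target: towers=[A; C/E/B/H; D; G] holding=F
         pickup(G) → towers=[A/F; C/E/B/H; D] holding=G
     unstack(H, B) → towers=[A/F; C/E/B; D; G] holding=H
     unstack(F, A) → towers=[A; C/E/B/H; D; G] holding=F  ← match
         pickup(D) → towers=[A/F; C/E/B/H; G] holding=D

unstack(F, A)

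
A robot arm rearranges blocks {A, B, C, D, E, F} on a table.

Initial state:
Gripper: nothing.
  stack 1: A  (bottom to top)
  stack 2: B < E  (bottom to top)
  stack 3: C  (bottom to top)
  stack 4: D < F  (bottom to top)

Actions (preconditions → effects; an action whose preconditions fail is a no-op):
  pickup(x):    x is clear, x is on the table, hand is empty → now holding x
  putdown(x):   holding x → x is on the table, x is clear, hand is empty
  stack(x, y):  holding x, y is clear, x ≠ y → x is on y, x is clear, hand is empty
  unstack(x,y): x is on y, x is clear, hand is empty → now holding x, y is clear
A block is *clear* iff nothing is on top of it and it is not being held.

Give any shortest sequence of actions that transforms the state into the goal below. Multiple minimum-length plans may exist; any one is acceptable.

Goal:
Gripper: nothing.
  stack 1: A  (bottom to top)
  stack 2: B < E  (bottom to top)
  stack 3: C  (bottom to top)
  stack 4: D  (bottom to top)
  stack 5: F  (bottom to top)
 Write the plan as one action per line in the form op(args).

unstack(F, D)
putdown(F)

step 1 (unstack(F, D)): towers=[A; B/E; C; D] holding=F
step 2 (putdown(F)): towers=[A; B/E; C; D; F] holding=-
goal check: towers=[A; B/E; C; D; F] holding=- — reached (length 2, optimal by BFS)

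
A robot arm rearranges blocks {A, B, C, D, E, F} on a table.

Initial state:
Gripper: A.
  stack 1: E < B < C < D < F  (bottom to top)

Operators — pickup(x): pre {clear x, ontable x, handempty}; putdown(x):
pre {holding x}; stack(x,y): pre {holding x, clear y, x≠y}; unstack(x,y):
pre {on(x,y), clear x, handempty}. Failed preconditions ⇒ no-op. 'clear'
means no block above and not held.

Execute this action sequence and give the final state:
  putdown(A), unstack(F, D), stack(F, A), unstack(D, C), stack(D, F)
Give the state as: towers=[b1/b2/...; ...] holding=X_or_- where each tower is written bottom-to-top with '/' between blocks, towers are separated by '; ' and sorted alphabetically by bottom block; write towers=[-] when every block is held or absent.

step 1 (putdown(A)): towers=[A; E/B/C/D/F] holding=-
step 2 (unstack(F, D)): towers=[A; E/B/C/D] holding=F
step 3 (stack(F, A)): towers=[A/F; E/B/C/D] holding=-
step 4 (unstack(D, C)): towers=[A/F; E/B/C] holding=D
step 5 (stack(D, F)): towers=[A/F/D; E/B/C] holding=-

towers=[A/F/D; E/B/C] holding=-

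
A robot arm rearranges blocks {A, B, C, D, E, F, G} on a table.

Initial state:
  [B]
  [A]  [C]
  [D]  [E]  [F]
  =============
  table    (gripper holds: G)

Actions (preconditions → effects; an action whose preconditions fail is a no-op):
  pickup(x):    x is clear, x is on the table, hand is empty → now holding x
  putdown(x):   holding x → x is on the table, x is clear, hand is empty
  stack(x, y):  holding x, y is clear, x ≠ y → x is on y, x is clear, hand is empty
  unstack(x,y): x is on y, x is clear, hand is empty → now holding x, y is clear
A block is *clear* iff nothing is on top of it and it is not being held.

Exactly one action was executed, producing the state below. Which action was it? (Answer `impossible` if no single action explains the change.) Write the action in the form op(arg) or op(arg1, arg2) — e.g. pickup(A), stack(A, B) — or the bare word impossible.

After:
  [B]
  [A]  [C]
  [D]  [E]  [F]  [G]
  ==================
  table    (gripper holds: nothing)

putdown(G)

target: towers=[D/A/B; E/C; F; G] holding=-
        putdown(G) → towers=[D/A/B; E/C; F; G] holding=-  ← match
       stack(G, B) → towers=[D/A/B/G; E/C; F] holding=-
       stack(G, F) → towers=[D/A/B; E/C; F/G] holding=-
       stack(G, C) → towers=[D/A/B; E/C/G; F] holding=-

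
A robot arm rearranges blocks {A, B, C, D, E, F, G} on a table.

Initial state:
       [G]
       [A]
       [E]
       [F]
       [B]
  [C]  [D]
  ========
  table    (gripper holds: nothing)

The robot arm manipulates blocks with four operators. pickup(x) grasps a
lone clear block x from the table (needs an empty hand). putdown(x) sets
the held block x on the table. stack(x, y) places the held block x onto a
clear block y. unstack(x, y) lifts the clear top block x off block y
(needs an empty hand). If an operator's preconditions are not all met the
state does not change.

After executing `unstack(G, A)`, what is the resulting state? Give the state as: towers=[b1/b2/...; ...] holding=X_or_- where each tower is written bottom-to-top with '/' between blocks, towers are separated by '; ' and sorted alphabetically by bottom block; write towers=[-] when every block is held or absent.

before: towers=[C; D/B/F/E/A/G] holding=-
pre[unstack(G, A)]: on(G,A) ✓, clear(G) ✓, handempty ✓
all met → apply unstack(G, A)
after:  towers=[C; D/B/F/E/A] holding=G

towers=[C; D/B/F/E/A] holding=G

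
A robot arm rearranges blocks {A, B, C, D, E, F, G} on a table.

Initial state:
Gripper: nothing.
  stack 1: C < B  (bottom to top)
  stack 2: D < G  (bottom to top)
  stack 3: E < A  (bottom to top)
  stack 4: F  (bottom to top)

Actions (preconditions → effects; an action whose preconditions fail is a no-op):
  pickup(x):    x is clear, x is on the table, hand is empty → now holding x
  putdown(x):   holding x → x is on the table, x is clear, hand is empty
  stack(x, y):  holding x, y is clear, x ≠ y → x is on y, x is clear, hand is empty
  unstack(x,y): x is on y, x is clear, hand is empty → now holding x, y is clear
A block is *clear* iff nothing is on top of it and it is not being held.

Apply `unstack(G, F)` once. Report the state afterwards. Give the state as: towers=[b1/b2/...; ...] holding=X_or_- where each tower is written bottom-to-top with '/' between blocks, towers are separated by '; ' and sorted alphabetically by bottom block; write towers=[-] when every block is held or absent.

towers=[C/B; D/G; E/A; F] holding=-

before: towers=[C/B; D/G; E/A; F] holding=-
pre[unstack(G, F)]: on(G,F) fail, clear(G) ok, handempty ok
on(G,F) unmet → unstack(G, F) is a no-op
after:  towers=[C/B; D/G; E/A; F] holding=-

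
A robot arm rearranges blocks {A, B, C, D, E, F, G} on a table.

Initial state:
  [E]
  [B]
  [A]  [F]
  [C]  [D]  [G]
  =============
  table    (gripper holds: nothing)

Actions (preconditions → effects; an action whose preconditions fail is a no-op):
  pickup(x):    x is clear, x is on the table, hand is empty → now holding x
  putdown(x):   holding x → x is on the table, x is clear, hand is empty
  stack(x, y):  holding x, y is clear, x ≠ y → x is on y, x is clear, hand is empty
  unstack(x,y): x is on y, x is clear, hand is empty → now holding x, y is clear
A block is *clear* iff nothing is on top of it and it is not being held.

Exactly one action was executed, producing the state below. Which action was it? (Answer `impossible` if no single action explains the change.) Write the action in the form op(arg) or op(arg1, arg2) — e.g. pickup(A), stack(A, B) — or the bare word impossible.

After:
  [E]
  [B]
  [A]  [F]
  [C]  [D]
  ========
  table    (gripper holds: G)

target: towers=[C/A/B/E; D/F] holding=G
     unstack(F, D) → towers=[C/A/B/E; D; G] holding=F
         pickup(G) → towers=[C/A/B/E; D/F] holding=G  ← match
     unstack(E, B) → towers=[C/A/B; D/F; G] holding=E

pickup(G)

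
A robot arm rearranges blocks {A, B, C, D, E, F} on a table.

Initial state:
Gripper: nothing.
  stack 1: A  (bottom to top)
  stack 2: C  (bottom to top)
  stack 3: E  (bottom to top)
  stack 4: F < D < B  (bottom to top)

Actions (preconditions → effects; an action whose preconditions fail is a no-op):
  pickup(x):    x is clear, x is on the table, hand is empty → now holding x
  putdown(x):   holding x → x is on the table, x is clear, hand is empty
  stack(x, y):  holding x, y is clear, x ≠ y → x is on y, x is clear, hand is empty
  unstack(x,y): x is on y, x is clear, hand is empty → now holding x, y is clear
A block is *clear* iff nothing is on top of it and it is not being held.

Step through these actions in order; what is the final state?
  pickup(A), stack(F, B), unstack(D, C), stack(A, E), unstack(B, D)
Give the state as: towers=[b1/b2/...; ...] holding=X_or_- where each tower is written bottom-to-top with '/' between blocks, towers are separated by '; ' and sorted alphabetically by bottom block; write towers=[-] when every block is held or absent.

step 1 (pickup(A)): towers=[C; E; F/D/B] holding=A
step 2 (stack(F, B)) [no-op]: towers=[C; E; F/D/B] holding=A
step 3 (unstack(D, C)) [no-op]: towers=[C; E; F/D/B] holding=A
step 4 (stack(A, E)): towers=[C; E/A; F/D/B] holding=-
step 5 (unstack(B, D)): towers=[C; E/A; F/D] holding=B

towers=[C; E/A; F/D] holding=B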